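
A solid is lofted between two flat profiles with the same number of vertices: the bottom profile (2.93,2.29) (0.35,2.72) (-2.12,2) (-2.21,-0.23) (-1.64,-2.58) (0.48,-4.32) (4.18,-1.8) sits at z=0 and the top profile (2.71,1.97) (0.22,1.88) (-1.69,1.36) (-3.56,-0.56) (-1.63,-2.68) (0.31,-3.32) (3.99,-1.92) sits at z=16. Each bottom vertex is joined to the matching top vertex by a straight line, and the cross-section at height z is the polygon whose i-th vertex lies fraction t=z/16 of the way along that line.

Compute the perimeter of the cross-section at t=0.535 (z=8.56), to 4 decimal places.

Perimeter at t=0.535: 20.3486

Cross-section at t=0.535: each vertex is (1-t)·p0[i] + t·p1[i].
  v1: (1-0.535)·(2.93,2.29) + 0.535·(2.71,1.97) = (2.8123,2.1188)
  v2: (1-0.535)·(0.35,2.72) + 0.535·(0.22,1.88) = (0.2804,2.2706)
  v3: (1-0.535)·(-2.12,2) + 0.535·(-1.69,1.36) = (-1.8900,1.6576)
  v4: (1-0.535)·(-2.21,-0.23) + 0.535·(-3.56,-0.56) = (-2.9322,-0.4066)
  v5: (1-0.535)·(-1.64,-2.58) + 0.535·(-1.63,-2.68) = (-1.6346,-2.6335)
  v6: (1-0.535)·(0.48,-4.32) + 0.535·(0.31,-3.32) = (0.3891,-3.7850)
  v7: (1-0.535)·(4.18,-1.8) + 0.535·(3.99,-1.92) = (4.0784,-1.8642)
Perimeter = Σ |v_{i+1} − v_i|:
  edge 1→2: √(-2.5318² + 0.1518²) = 2.5364 (running 2.5364)
  edge 2→3: √(-2.1704² + -0.6130²) = 2.2553 (running 4.7917)
  edge 3→4: √(-1.0423² + -2.0642²) = 2.3124 (running 7.1041)
  edge 4→5: √(1.2976² + -2.2269²) = 2.5774 (running 9.6815)
  edge 5→6: √(2.0237² + -1.1515²) = 2.3284 (running 12.0099)
  edge 6→7: √(3.6893² + 1.9208²) = 4.1594 (running 16.1692)
  edge 7→1: √(-1.2661² + 3.9830²) = 4.1794 (running 20.3486)
Perimeter = 20.3486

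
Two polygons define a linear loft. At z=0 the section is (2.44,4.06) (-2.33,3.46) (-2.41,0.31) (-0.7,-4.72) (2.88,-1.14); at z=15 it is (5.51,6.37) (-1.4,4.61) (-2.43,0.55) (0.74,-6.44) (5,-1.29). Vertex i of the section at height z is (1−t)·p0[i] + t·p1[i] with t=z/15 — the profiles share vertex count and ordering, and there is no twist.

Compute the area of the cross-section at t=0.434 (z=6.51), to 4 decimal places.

Cross-section at t=0.434: each vertex is (1-t)·p0[i] + t·p1[i].
  v1: (1-0.434)·(2.44,4.06) + 0.434·(5.51,6.37) = (3.7724,5.0625)
  v2: (1-0.434)·(-2.33,3.46) + 0.434·(-1.4,4.61) = (-1.9264,3.9591)
  v3: (1-0.434)·(-2.41,0.31) + 0.434·(-2.43,0.55) = (-2.4187,0.4142)
  v4: (1-0.434)·(-0.7,-4.72) + 0.434·(0.74,-6.44) = (-0.0750,-5.4665)
  v5: (1-0.434)·(2.88,-1.14) + 0.434·(5,-1.29) = (3.8001,-1.2051)
Shoelace sum Σ(x_i·y_{i+1} − x_{i+1}·y_i):
  i=1: 3.7724·3.9591 − -1.9264·5.0625 = +24.6876 (running +24.6876)
  i=2: -1.9264·0.4142 − -2.4187·3.9591 = +8.7780 (running +33.4656)
  i=3: -2.4187·-5.4665 − -0.0750·0.4142 = +13.2527 (running +46.7183)
  i=4: -0.0750·-1.2051 − 3.8001·-5.4665 = +20.8635 (running +67.5818)
  i=5: 3.8001·5.0625 − 3.7724·-1.2051 = +23.7842 (running +91.3660)
Area = |Σ|/2 = |91.3660|/2 = 45.6830

Area at t=0.434: 45.6830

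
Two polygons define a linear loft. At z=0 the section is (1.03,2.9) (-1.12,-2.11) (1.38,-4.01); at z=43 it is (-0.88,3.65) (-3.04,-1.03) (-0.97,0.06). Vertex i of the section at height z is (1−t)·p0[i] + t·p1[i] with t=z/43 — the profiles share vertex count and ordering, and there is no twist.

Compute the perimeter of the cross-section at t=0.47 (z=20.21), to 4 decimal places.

Cross-section at t=0.47: each vertex is (1-t)·p0[i] + t·p1[i].
  v1: (1-0.47)·(1.03,2.9) + 0.47·(-0.88,3.65) = (0.1323,3.2525)
  v2: (1-0.47)·(-1.12,-2.11) + 0.47·(-3.04,-1.03) = (-2.0224,-1.6024)
  v3: (1-0.47)·(1.38,-4.01) + 0.47·(-0.97,0.06) = (0.2755,-2.0971)
Perimeter = Σ |v_{i+1} − v_i|:
  edge 1→2: √(-2.1547² + -4.8549²) = 5.3116 (running 5.3116)
  edge 2→3: √(2.2979² + -0.4947²) = 2.3505 (running 7.6621)
  edge 3→1: √(-0.1432² + 5.3496²) = 5.3515 (running 13.0136)
Perimeter = 13.0136

Perimeter at t=0.47: 13.0136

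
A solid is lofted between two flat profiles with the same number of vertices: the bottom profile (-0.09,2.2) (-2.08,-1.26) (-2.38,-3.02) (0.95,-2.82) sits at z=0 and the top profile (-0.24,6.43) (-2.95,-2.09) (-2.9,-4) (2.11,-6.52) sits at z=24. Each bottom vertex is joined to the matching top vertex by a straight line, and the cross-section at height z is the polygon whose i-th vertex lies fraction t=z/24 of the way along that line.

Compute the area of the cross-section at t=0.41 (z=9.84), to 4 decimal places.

Area at t=0.41: 17.5468

Cross-section at t=0.41: each vertex is (1-t)·p0[i] + t·p1[i].
  v1: (1-0.41)·(-0.09,2.2) + 0.41·(-0.24,6.43) = (-0.1515,3.9343)
  v2: (1-0.41)·(-2.08,-1.26) + 0.41·(-2.95,-2.09) = (-2.4367,-1.6003)
  v3: (1-0.41)·(-2.38,-3.02) + 0.41·(-2.9,-4) = (-2.5932,-3.4218)
  v4: (1-0.41)·(0.95,-2.82) + 0.41·(2.11,-6.52) = (1.4256,-4.3370)
Shoelace sum Σ(x_i·y_{i+1} − x_{i+1}·y_i):
  i=1: -0.1515·-1.6003 − -2.4367·3.9343 = +9.8292 (running +9.8292)
  i=2: -2.4367·-3.4218 − -2.5932·-1.6003 = +4.1880 (running +14.0172)
  i=3: -2.5932·-4.3370 − 1.4256·-3.4218 = +16.1248 (running +30.1420)
  i=4: 1.4256·3.9343 − -0.1515·-4.3370 = +4.9517 (running +35.0937)
Area = |Σ|/2 = |35.0937|/2 = 17.5468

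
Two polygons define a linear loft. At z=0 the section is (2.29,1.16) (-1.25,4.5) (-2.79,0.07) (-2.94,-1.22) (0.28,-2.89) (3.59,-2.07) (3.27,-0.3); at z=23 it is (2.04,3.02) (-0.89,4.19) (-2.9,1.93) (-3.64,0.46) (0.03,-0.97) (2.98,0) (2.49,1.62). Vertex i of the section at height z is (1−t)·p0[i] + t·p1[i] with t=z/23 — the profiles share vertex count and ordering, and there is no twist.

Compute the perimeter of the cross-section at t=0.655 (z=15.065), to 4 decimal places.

Perimeter at t=0.655: 19.0343

Cross-section at t=0.655: each vertex is (1-t)·p0[i] + t·p1[i].
  v1: (1-0.655)·(2.29,1.16) + 0.655·(2.04,3.02) = (2.1262,2.3783)
  v2: (1-0.655)·(-1.25,4.5) + 0.655·(-0.89,4.19) = (-1.0142,4.2970)
  v3: (1-0.655)·(-2.79,0.07) + 0.655·(-2.9,1.93) = (-2.8620,1.2883)
  v4: (1-0.655)·(-2.94,-1.22) + 0.655·(-3.64,0.46) = (-3.3985,-0.1196)
  v5: (1-0.655)·(0.28,-2.89) + 0.655·(0.03,-0.97) = (0.1163,-1.6324)
  v6: (1-0.655)·(3.59,-2.07) + 0.655·(2.98,0) = (3.1904,-0.7141)
  v7: (1-0.655)·(3.27,-0.3) + 0.655·(2.49,1.62) = (2.7591,0.9576)
Perimeter = Σ |v_{i+1} − v_i|:
  edge 1→2: √(-3.1404² + 1.9187²) = 3.6802 (running 3.6802)
  edge 2→3: √(-1.8478² + -3.0087²) = 3.5308 (running 7.2110)
  edge 3→4: √(-0.5365² + -1.4079²) = 1.5066 (running 8.7176)
  edge 4→5: √(3.5148² + -1.5128²) = 3.8265 (running 12.5441)
  edge 5→6: √(3.0742² + 0.9183²) = 3.2084 (running 15.7525)
  edge 6→7: √(-0.4313² + 1.6717²) = 1.7265 (running 17.4790)
  edge 7→1: √(-0.6329² + 1.4207²) = 1.5553 (running 19.0343)
Perimeter = 19.0343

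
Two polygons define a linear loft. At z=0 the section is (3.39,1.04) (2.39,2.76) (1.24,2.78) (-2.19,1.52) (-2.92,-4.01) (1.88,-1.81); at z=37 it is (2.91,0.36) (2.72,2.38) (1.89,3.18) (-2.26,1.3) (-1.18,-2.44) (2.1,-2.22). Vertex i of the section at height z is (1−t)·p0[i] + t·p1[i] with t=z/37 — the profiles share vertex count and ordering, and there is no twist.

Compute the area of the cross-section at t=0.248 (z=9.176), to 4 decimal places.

Area at t=0.248: 24.8476

Cross-section at t=0.248: each vertex is (1-t)·p0[i] + t·p1[i].
  v1: (1-0.248)·(3.39,1.04) + 0.248·(2.91,0.36) = (3.2710,0.8714)
  v2: (1-0.248)·(2.39,2.76) + 0.248·(2.72,2.38) = (2.4718,2.6658)
  v3: (1-0.248)·(1.24,2.78) + 0.248·(1.89,3.18) = (1.4012,2.8792)
  v4: (1-0.248)·(-2.19,1.52) + 0.248·(-2.26,1.3) = (-2.2074,1.4654)
  v5: (1-0.248)·(-2.92,-4.01) + 0.248·(-1.18,-2.44) = (-2.4885,-3.6206)
  v6: (1-0.248)·(1.88,-1.81) + 0.248·(2.1,-2.22) = (1.9346,-1.9117)
Shoelace sum Σ(x_i·y_{i+1} − x_{i+1}·y_i):
  i=1: 3.2710·2.6658 − 2.4718·0.8714 = +6.5657 (running +6.5657)
  i=2: 2.4718·2.8792 − 1.4012·2.6658 = +3.3817 (running +9.9474)
  i=3: 1.4012·1.4654 − -2.2074·2.8792 = +8.4088 (running +18.3562)
  i=4: -2.2074·-3.6206 − -2.4885·1.4654 = +11.6388 (running +29.9950)
  i=5: -2.4885·-1.9117 − 1.9346·-3.6206 = +11.7615 (running +41.7565)
  i=6: 1.9346·0.8714 − 3.2710·-1.9117 = +7.9387 (running +49.6952)
Area = |Σ|/2 = |49.6952|/2 = 24.8476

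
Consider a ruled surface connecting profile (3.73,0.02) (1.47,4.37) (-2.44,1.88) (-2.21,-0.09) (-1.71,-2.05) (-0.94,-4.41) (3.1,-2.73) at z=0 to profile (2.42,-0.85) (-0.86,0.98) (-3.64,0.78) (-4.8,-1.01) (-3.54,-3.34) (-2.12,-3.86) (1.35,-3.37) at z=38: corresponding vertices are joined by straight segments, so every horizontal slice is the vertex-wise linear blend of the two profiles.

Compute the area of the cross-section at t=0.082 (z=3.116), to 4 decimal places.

Area at t=0.082: 34.4185

Cross-section at t=0.082: each vertex is (1-t)·p0[i] + t·p1[i].
  v1: (1-0.082)·(3.73,0.02) + 0.082·(2.42,-0.85) = (3.6226,-0.0513)
  v2: (1-0.082)·(1.47,4.37) + 0.082·(-0.86,0.98) = (1.2789,4.0920)
  v3: (1-0.082)·(-2.44,1.88) + 0.082·(-3.64,0.78) = (-2.5384,1.7898)
  v4: (1-0.082)·(-2.21,-0.09) + 0.082·(-4.8,-1.01) = (-2.4224,-0.1654)
  v5: (1-0.082)·(-1.71,-2.05) + 0.082·(-3.54,-3.34) = (-1.8601,-2.1558)
  v6: (1-0.082)·(-0.94,-4.41) + 0.082·(-2.12,-3.86) = (-1.0368,-4.3649)
  v7: (1-0.082)·(3.1,-2.73) + 0.082·(1.35,-3.37) = (2.9565,-2.7825)
Shoelace sum Σ(x_i·y_{i+1} − x_{i+1}·y_i):
  i=1: 3.6226·4.0920 − 1.2789·-0.0513 = +14.8893 (running +14.8893)
  i=2: 1.2789·1.7898 − -2.5384·4.0920 = +12.6762 (running +27.5656)
  i=3: -2.5384·-0.1654 − -2.4224·1.7898 = +4.7555 (running +32.3211)
  i=4: -2.4224·-2.1558 − -1.8601·-0.1654 = +4.9144 (running +37.2355)
  i=5: -1.8601·-4.3649 − -1.0368·-2.1558 = +5.8839 (running +43.1194)
  i=6: -1.0368·-2.7825 − 2.9565·-4.3649 = +15.7896 (running +58.9090)
  i=7: 2.9565·-0.0513 − 3.6226·-2.7825 = +9.9280 (running +68.8370)
Area = |Σ|/2 = |68.8370|/2 = 34.4185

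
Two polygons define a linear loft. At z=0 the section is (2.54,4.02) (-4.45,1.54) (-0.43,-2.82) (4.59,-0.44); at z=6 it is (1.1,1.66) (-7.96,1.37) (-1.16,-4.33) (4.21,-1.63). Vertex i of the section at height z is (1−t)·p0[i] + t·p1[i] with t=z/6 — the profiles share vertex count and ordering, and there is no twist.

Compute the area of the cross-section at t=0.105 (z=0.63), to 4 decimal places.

Cross-section at t=0.105: each vertex is (1-t)·p0[i] + t·p1[i].
  v1: (1-0.105)·(2.54,4.02) + 0.105·(1.1,1.66) = (2.3888,3.7722)
  v2: (1-0.105)·(-4.45,1.54) + 0.105·(-7.96,1.37) = (-4.8186,1.5222)
  v3: (1-0.105)·(-0.43,-2.82) + 0.105·(-1.16,-4.33) = (-0.5067,-2.9785)
  v4: (1-0.105)·(4.59,-0.44) + 0.105·(4.21,-1.63) = (4.5501,-0.5649)
Shoelace sum Σ(x_i·y_{i+1} − x_{i+1}·y_i):
  i=1: 2.3888·1.5222 − -4.8186·3.7722 = +21.8126 (running +21.8126)
  i=2: -4.8186·-2.9785 − -0.5067·1.5222 = +15.1235 (running +36.9361)
  i=3: -0.5067·-0.5649 − 4.5501·-2.9785 = +13.8389 (running +50.7751)
  i=4: 4.5501·3.7722 − 2.3888·-0.5649 = +18.5134 (running +69.2885)
Area = |Σ|/2 = |69.2885|/2 = 34.6443

Area at t=0.105: 34.6443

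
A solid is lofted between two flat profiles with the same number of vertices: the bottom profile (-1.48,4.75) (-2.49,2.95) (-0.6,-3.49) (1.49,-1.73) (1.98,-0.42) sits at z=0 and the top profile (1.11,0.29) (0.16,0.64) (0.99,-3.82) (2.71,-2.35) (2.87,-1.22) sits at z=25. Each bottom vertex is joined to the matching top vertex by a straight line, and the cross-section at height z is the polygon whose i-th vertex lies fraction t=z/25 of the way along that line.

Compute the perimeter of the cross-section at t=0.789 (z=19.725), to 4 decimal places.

Cross-section at t=0.789: each vertex is (1-t)·p0[i] + t·p1[i].
  v1: (1-0.789)·(-1.48,4.75) + 0.789·(1.11,0.29) = (0.5635,1.2311)
  v2: (1-0.789)·(-2.49,2.95) + 0.789·(0.16,0.64) = (-0.3991,1.1274)
  v3: (1-0.789)·(-0.6,-3.49) + 0.789·(0.99,-3.82) = (0.6545,-3.7504)
  v4: (1-0.789)·(1.49,-1.73) + 0.789·(2.71,-2.35) = (2.4526,-2.2192)
  v5: (1-0.789)·(1.98,-0.42) + 0.789·(2.87,-1.22) = (2.6822,-1.0512)
Perimeter = Σ |v_{i+1} − v_i|:
  edge 1→2: √(-0.9627² + -0.1036²) = 0.9682 (running 0.9682)
  edge 2→3: √(1.0537² + -4.8778²) = 4.9903 (running 5.9585)
  edge 3→4: √(1.7981² + 1.5312²) = 2.3617 (running 8.3202)
  edge 4→5: √(0.2296² + 1.1680²) = 1.1903 (running 9.5105)
  edge 5→1: √(-2.1187² + 2.2823²) = 3.1141 (running 12.6246)
Perimeter = 12.6246

Perimeter at t=0.789: 12.6246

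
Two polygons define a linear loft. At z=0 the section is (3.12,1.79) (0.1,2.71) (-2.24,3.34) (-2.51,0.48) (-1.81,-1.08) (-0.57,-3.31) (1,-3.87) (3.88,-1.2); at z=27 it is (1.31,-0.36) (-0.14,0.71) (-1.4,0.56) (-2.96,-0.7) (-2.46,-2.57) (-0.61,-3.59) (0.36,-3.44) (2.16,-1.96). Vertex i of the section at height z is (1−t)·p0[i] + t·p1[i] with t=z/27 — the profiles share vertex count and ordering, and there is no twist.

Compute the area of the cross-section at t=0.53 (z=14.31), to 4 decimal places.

Area at t=0.53: 21.3204

Cross-section at t=0.53: each vertex is (1-t)·p0[i] + t·p1[i].
  v1: (1-0.53)·(3.12,1.79) + 0.53·(1.31,-0.36) = (2.1607,0.6505)
  v2: (1-0.53)·(0.1,2.71) + 0.53·(-0.14,0.71) = (-0.0272,1.6500)
  v3: (1-0.53)·(-2.24,3.34) + 0.53·(-1.4,0.56) = (-1.7948,1.8666)
  v4: (1-0.53)·(-2.51,0.48) + 0.53·(-2.96,-0.7) = (-2.7485,-0.1454)
  v5: (1-0.53)·(-1.81,-1.08) + 0.53·(-2.46,-2.57) = (-2.1545,-1.8697)
  v6: (1-0.53)·(-0.57,-3.31) + 0.53·(-0.61,-3.59) = (-0.5912,-3.4584)
  v7: (1-0.53)·(1,-3.87) + 0.53·(0.36,-3.44) = (0.6608,-3.6421)
  v8: (1-0.53)·(3.88,-1.2) + 0.53·(2.16,-1.96) = (2.9684,-1.6028)
Shoelace sum Σ(x_i·y_{i+1} − x_{i+1}·y_i):
  i=1: 2.1607·1.6500 − -0.0272·0.6505 = +3.5828 (running +3.5828)
  i=2: -0.0272·1.8666 − -1.7948·1.6500 = +2.9106 (running +6.4935)
  i=3: -1.7948·-0.1454 − -2.7485·1.8666 = +5.3913 (running +11.8848)
  i=4: -2.7485·-1.8697 − -2.1545·-0.1454 = +4.8256 (running +16.7104)
  i=5: -2.1545·-3.4584 − -0.5912·-1.8697 = +6.3458 (running +23.0562)
  i=6: -0.5912·-3.6421 − 0.6608·-3.4584 = +4.4385 (running +27.4947)
  i=7: 0.6608·-1.6028 − 2.9684·-3.6421 = +9.7521 (running +37.2468)
  i=8: 2.9684·0.6505 − 2.1607·-1.6028 = +5.3941 (running +42.6409)
Area = |Σ|/2 = |42.6409|/2 = 21.3204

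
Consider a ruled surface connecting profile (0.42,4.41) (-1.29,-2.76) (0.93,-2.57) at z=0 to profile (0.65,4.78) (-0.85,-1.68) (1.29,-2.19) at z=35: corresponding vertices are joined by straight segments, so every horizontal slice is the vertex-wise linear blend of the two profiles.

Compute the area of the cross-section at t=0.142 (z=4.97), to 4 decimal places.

Area at t=0.142: 7.7305

Cross-section at t=0.142: each vertex is (1-t)·p0[i] + t·p1[i].
  v1: (1-0.142)·(0.42,4.41) + 0.142·(0.65,4.78) = (0.4527,4.4625)
  v2: (1-0.142)·(-1.29,-2.76) + 0.142·(-0.85,-1.68) = (-1.2275,-2.6066)
  v3: (1-0.142)·(0.93,-2.57) + 0.142·(1.29,-2.19) = (0.9811,-2.5160)
Shoelace sum Σ(x_i·y_{i+1} − x_{i+1}·y_i):
  i=1: 0.4527·-2.6066 − -1.2275·4.4625 = +4.2979 (running +4.2979)
  i=2: -1.2275·-2.5160 − 0.9811·-2.6066 = +5.6459 (running +9.9439)
  i=3: 0.9811·4.4625 − 0.4527·-2.5160 = +5.5172 (running +15.4610)
Area = |Σ|/2 = |15.4610|/2 = 7.7305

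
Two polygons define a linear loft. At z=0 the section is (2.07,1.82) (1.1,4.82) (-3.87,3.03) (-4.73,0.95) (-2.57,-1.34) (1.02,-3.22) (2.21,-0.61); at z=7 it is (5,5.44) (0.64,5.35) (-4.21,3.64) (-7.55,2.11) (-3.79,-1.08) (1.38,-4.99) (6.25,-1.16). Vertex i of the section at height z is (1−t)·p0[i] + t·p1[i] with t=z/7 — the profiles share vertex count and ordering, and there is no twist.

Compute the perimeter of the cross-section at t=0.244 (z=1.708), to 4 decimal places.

Cross-section at t=0.244: each vertex is (1-t)·p0[i] + t·p1[i].
  v1: (1-0.244)·(2.07,1.82) + 0.244·(5,5.44) = (2.7849,2.7033)
  v2: (1-0.244)·(1.1,4.82) + 0.244·(0.64,5.35) = (0.9878,4.9493)
  v3: (1-0.244)·(-3.87,3.03) + 0.244·(-4.21,3.64) = (-3.9530,3.1788)
  v4: (1-0.244)·(-4.73,0.95) + 0.244·(-7.55,2.11) = (-5.4181,1.2330)
  v5: (1-0.244)·(-2.57,-1.34) + 0.244·(-3.79,-1.08) = (-2.8677,-1.2766)
  v6: (1-0.244)·(1.02,-3.22) + 0.244·(1.38,-4.99) = (1.1078,-3.6519)
  v7: (1-0.244)·(2.21,-0.61) + 0.244·(6.25,-1.16) = (3.1958,-0.7442)
Perimeter = Σ |v_{i+1} − v_i|:
  edge 1→2: √(-1.7972² + 2.2460²) = 2.8765 (running 2.8765)
  edge 2→3: √(-4.9407² + -1.7705²) = 5.2484 (running 8.1249)
  edge 3→4: √(-1.4651² + -1.9458²) = 2.4357 (running 10.5606)
  edge 4→5: √(2.5504² + -2.5096²) = 3.5781 (running 14.1387)
  edge 5→6: √(3.9755² + -2.3753²) = 4.6311 (running 18.7698)
  edge 6→7: √(2.0879² + 2.9077²) = 3.5797 (running 22.3494)
  edge 7→1: √(-0.4108² + 3.4475²) = 3.4719 (running 25.8213)
Perimeter = 25.8213

Perimeter at t=0.244: 25.8213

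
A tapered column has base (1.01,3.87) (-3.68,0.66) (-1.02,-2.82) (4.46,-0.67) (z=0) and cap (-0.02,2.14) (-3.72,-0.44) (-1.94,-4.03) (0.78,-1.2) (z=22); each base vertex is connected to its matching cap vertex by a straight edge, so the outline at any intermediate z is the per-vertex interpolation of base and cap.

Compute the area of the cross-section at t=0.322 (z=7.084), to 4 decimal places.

Area at t=0.322: 23.8677

Cross-section at t=0.322: each vertex is (1-t)·p0[i] + t·p1[i].
  v1: (1-0.322)·(1.01,3.87) + 0.322·(-0.02,2.14) = (0.6783,3.3129)
  v2: (1-0.322)·(-3.68,0.66) + 0.322·(-3.72,-0.44) = (-3.6929,0.3058)
  v3: (1-0.322)·(-1.02,-2.82) + 0.322·(-1.94,-4.03) = (-1.3162,-3.2096)
  v4: (1-0.322)·(4.46,-0.67) + 0.322·(0.78,-1.2) = (3.2750,-0.8407)
Shoelace sum Σ(x_i·y_{i+1} − x_{i+1}·y_i):
  i=1: 0.6783·0.3058 − -3.6929·3.3129 = +12.4417 (running +12.4417)
  i=2: -3.6929·-3.2096 − -1.3162·0.3058 = +12.2552 (running +24.6970)
  i=3: -1.3162·-0.8407 − 3.2750·-3.2096 = +11.6181 (running +36.3151)
  i=4: 3.2750·3.3129 − 0.6783·-0.8407 = +11.4203 (running +47.7354)
Area = |Σ|/2 = |47.7354|/2 = 23.8677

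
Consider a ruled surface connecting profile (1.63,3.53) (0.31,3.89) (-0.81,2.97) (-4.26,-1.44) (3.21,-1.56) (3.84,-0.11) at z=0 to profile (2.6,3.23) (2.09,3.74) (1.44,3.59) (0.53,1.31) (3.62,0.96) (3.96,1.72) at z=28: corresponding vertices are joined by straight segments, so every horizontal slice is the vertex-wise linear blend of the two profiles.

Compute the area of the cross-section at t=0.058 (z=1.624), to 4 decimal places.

Cross-section at t=0.058: each vertex is (1-t)·p0[i] + t·p1[i].
  v1: (1-0.058)·(1.63,3.53) + 0.058·(2.6,3.23) = (1.6863,3.5126)
  v2: (1-0.058)·(0.31,3.89) + 0.058·(2.09,3.74) = (0.4132,3.8813)
  v3: (1-0.058)·(-0.81,2.97) + 0.058·(1.44,3.59) = (-0.6795,3.0060)
  v4: (1-0.058)·(-4.26,-1.44) + 0.058·(0.53,1.31) = (-3.9822,-1.2805)
  v5: (1-0.058)·(3.21,-1.56) + 0.058·(3.62,0.96) = (3.2338,-1.4138)
  v6: (1-0.058)·(3.84,-0.11) + 0.058·(3.96,1.72) = (3.8470,-0.0039)
Shoelace sum Σ(x_i·y_{i+1} − x_{i+1}·y_i):
  i=1: 1.6863·3.8813 − 0.4132·3.5126 = +5.0933 (running +5.0933)
  i=2: 0.4132·3.0060 − -0.6795·3.8813 = +3.8795 (running +8.9729)
  i=3: -0.6795·-1.2805 − -3.9822·3.0060 = +12.8404 (running +21.8132)
  i=4: -3.9822·-1.4138 − 3.2338·-1.2805 = +9.7710 (running +31.5843)
  i=5: 3.2338·-0.0039 − 3.8470·-1.4138 = +5.4265 (running +37.0108)
  i=6: 3.8470·3.5126 − 1.6863·-0.0039 = +13.5193 (running +50.5301)
Area = |Σ|/2 = |50.5301|/2 = 25.2650

Area at t=0.058: 25.2650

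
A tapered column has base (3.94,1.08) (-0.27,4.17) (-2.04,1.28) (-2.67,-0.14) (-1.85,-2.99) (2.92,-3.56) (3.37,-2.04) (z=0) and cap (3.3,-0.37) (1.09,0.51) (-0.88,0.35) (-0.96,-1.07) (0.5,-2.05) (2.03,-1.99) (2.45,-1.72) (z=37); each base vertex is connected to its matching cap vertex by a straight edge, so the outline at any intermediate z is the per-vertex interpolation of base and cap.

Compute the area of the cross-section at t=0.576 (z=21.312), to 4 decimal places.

Area at t=0.576: 17.0153

Cross-section at t=0.576: each vertex is (1-t)·p0[i] + t·p1[i].
  v1: (1-0.576)·(3.94,1.08) + 0.576·(3.3,-0.37) = (3.5714,0.2448)
  v2: (1-0.576)·(-0.27,4.17) + 0.576·(1.09,0.51) = (0.5134,2.0618)
  v3: (1-0.576)·(-2.04,1.28) + 0.576·(-0.88,0.35) = (-1.3718,0.7443)
  v4: (1-0.576)·(-2.67,-0.14) + 0.576·(-0.96,-1.07) = (-1.6850,-0.6757)
  v5: (1-0.576)·(-1.85,-2.99) + 0.576·(0.5,-2.05) = (-0.4964,-2.4486)
  v6: (1-0.576)·(2.92,-3.56) + 0.576·(2.03,-1.99) = (2.4074,-2.6557)
  v7: (1-0.576)·(3.37,-2.04) + 0.576·(2.45,-1.72) = (2.8401,-1.8557)
Shoelace sum Σ(x_i·y_{i+1} − x_{i+1}·y_i):
  i=1: 3.5714·2.0618 − 0.5134·0.2448 = +7.2379 (running +7.2379)
  i=2: 0.5134·0.7443 − -1.3718·2.0618 = +3.2106 (running +10.4485)
  i=3: -1.3718·-0.6757 − -1.6850·0.7443 = +2.1811 (running +12.6297)
  i=4: -1.6850·-2.4486 − -0.4964·-0.6757 = +3.7905 (running +16.4202)
  i=5: -0.4964·-2.6557 − 2.4074·-2.4486 = +7.2128 (running +23.6330)
  i=6: 2.4074·-1.8557 − 2.8401·-2.6557 = +3.0751 (running +26.7081)
  i=7: 2.8401·0.2448 − 3.5714·-1.8557 = +7.3226 (running +34.0306)
Area = |Σ|/2 = |34.0306|/2 = 17.0153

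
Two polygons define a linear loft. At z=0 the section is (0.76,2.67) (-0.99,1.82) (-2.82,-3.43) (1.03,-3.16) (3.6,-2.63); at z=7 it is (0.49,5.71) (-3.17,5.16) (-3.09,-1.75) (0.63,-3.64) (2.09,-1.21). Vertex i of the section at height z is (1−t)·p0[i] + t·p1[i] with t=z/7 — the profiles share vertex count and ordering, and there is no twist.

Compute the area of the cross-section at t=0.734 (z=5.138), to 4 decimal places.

Area at t=0.734: 33.2915

Cross-section at t=0.734: each vertex is (1-t)·p0[i] + t·p1[i].
  v1: (1-0.734)·(0.76,2.67) + 0.734·(0.49,5.71) = (0.5618,4.9014)
  v2: (1-0.734)·(-0.99,1.82) + 0.734·(-3.17,5.16) = (-2.5901,4.2716)
  v3: (1-0.734)·(-2.82,-3.43) + 0.734·(-3.09,-1.75) = (-3.0182,-2.1969)
  v4: (1-0.734)·(1.03,-3.16) + 0.734·(0.63,-3.64) = (0.7364,-3.5123)
  v5: (1-0.734)·(3.6,-2.63) + 0.734·(2.09,-1.21) = (2.4917,-1.5877)
Shoelace sum Σ(x_i·y_{i+1} − x_{i+1}·y_i):
  i=1: 0.5618·4.2716 − -2.5901·4.9014 = +15.0950 (running +15.0950)
  i=2: -2.5901·-2.1969 − -3.0182·4.2716 = +18.5825 (running +33.6775)
  i=3: -3.0182·-3.5123 − 0.7364·-2.1969 = +12.2186 (running +45.8961)
  i=4: 0.7364·-1.5877 − 2.4917·-3.5123 = +7.5823 (running +53.4784)
  i=5: 2.4917·4.9014 − 0.5618·-1.5877 = +13.1045 (running +66.5829)
Area = |Σ|/2 = |66.5829|/2 = 33.2915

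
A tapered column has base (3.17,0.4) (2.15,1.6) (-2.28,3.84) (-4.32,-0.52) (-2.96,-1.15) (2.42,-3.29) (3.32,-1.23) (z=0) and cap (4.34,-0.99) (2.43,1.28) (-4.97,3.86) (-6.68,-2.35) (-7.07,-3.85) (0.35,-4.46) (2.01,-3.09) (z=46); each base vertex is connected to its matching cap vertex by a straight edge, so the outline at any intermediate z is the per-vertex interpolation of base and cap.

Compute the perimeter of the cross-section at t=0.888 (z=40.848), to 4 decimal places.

Cross-section at t=0.888: each vertex is (1-t)·p0[i] + t·p1[i].
  v1: (1-0.888)·(3.17,0.4) + 0.888·(4.34,-0.99) = (4.2090,-0.8343)
  v2: (1-0.888)·(2.15,1.6) + 0.888·(2.43,1.28) = (2.3986,1.3158)
  v3: (1-0.888)·(-2.28,3.84) + 0.888·(-4.97,3.86) = (-4.6687,3.8578)
  v4: (1-0.888)·(-4.32,-0.52) + 0.888·(-6.68,-2.35) = (-6.4157,-2.1450)
  v5: (1-0.888)·(-2.96,-1.15) + 0.888·(-7.07,-3.85) = (-6.6097,-3.5476)
  v6: (1-0.888)·(2.42,-3.29) + 0.888·(0.35,-4.46) = (0.5818,-4.3290)
  v7: (1-0.888)·(3.32,-1.23) + 0.888·(2.01,-3.09) = (2.1567,-2.8817)
Perimeter = Σ |v_{i+1} − v_i|:
  edge 1→2: √(-1.8103² + 2.1502²) = 2.8108 (running 2.8108)
  edge 2→3: √(-7.0674² + 2.5419²) = 7.5106 (running 10.3214)
  edge 3→4: √(-1.7470² + -6.0028²) = 6.2518 (running 16.5732)
  edge 4→5: √(-0.1940² + -1.4026²) = 1.4159 (running 17.9891)
  edge 5→6: √(7.1915² + -0.7814²) = 7.2338 (running 25.2230)
  edge 6→7: √(1.5749² + 1.4473²) = 2.1389 (running 27.3618)
  edge 7→1: √(2.0522² + 2.0474²) = 2.8989 (running 30.2607)
Perimeter = 30.2607

Perimeter at t=0.888: 30.2607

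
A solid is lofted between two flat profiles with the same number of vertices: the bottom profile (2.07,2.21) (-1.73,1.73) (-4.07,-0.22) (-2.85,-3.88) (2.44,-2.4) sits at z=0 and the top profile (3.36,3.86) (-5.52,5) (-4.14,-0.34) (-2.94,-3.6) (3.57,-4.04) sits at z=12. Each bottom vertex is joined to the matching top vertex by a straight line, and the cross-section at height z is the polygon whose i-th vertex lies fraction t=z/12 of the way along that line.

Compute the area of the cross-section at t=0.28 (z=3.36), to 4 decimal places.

Area at t=0.28: 36.6256

Cross-section at t=0.28: each vertex is (1-t)·p0[i] + t·p1[i].
  v1: (1-0.28)·(2.07,2.21) + 0.28·(3.36,3.86) = (2.4312,2.6720)
  v2: (1-0.28)·(-1.73,1.73) + 0.28·(-5.52,5) = (-2.7912,2.6456)
  v3: (1-0.28)·(-4.07,-0.22) + 0.28·(-4.14,-0.34) = (-4.0896,-0.2536)
  v4: (1-0.28)·(-2.85,-3.88) + 0.28·(-2.94,-3.6) = (-2.8752,-3.8016)
  v5: (1-0.28)·(2.44,-2.4) + 0.28·(3.57,-4.04) = (2.7564,-2.8592)
Shoelace sum Σ(x_i·y_{i+1} − x_{i+1}·y_i):
  i=1: 2.4312·2.6456 − -2.7912·2.6720 = +13.8901 (running +13.8901)
  i=2: -2.7912·-0.2536 − -4.0896·2.6456 = +11.5273 (running +25.4174)
  i=3: -4.0896·-3.8016 − -2.8752·-0.2536 = +14.8179 (running +40.2352)
  i=4: -2.8752·-2.8592 − 2.7564·-3.8016 = +18.6995 (running +58.9347)
  i=5: 2.7564·2.6720 − 2.4312·-2.8592 = +14.3164 (running +73.2511)
Area = |Σ|/2 = |73.2511|/2 = 36.6256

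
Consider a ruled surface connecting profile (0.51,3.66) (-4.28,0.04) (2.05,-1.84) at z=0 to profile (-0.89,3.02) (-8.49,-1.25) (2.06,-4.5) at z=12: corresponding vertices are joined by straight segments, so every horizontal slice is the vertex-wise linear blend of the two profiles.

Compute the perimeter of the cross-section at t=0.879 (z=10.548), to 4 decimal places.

Perimeter at t=0.879: 26.6739

Cross-section at t=0.879: each vertex is (1-t)·p0[i] + t·p1[i].
  v1: (1-0.879)·(0.51,3.66) + 0.879·(-0.89,3.02) = (-0.7206,3.0974)
  v2: (1-0.879)·(-4.28,0.04) + 0.879·(-8.49,-1.25) = (-7.9806,-1.0939)
  v3: (1-0.879)·(2.05,-1.84) + 0.879·(2.06,-4.5) = (2.0588,-4.1781)
Perimeter = Σ |v_{i+1} − v_i|:
  edge 1→2: √(-7.2600² + -4.1913²) = 8.3830 (running 8.3830)
  edge 2→3: √(10.0394² + -3.0842²) = 10.5025 (running 18.8855)
  edge 3→1: √(-2.7794² + 7.2756²) = 7.7884 (running 26.6739)
Perimeter = 26.6739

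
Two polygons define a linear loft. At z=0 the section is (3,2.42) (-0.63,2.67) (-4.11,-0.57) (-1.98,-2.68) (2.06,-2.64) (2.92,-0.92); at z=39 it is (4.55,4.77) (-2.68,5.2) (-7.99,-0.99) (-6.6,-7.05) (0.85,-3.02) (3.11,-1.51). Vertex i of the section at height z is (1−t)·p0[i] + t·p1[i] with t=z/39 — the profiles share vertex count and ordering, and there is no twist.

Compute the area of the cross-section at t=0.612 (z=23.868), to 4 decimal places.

Area at t=0.612: 64.1326

Cross-section at t=0.612: each vertex is (1-t)·p0[i] + t·p1[i].
  v1: (1-0.612)·(3,2.42) + 0.612·(4.55,4.77) = (3.9486,3.8582)
  v2: (1-0.612)·(-0.63,2.67) + 0.612·(-2.68,5.2) = (-1.8846,4.2184)
  v3: (1-0.612)·(-4.11,-0.57) + 0.612·(-7.99,-0.99) = (-6.4846,-0.8270)
  v4: (1-0.612)·(-1.98,-2.68) + 0.612·(-6.6,-7.05) = (-4.8074,-5.3544)
  v5: (1-0.612)·(2.06,-2.64) + 0.612·(0.85,-3.02) = (1.3195,-2.8726)
  v6: (1-0.612)·(2.92,-0.92) + 0.612·(3.11,-1.51) = (3.0363,-1.2811)
Shoelace sum Σ(x_i·y_{i+1} − x_{i+1}·y_i):
  i=1: 3.9486·4.2184 − -1.8846·3.8582 = +23.9278 (running +23.9278)
  i=2: -1.8846·-0.8270 − -6.4846·4.2184 = +28.9128 (running +52.8406)
  i=3: -6.4846·-5.3544 − -4.8074·-0.8270 = +30.7452 (running +83.5859)
  i=4: -4.8074·-2.8726 − 1.3195·-5.3544 = +20.8747 (running +104.4606)
  i=5: 1.3195·-1.2811 − 3.0363·-2.8726 = +7.0315 (running +111.4921)
  i=6: 3.0363·3.8582 − 3.9486·-1.2811 = +16.7730 (running +128.2652)
Area = |Σ|/2 = |128.2652|/2 = 64.1326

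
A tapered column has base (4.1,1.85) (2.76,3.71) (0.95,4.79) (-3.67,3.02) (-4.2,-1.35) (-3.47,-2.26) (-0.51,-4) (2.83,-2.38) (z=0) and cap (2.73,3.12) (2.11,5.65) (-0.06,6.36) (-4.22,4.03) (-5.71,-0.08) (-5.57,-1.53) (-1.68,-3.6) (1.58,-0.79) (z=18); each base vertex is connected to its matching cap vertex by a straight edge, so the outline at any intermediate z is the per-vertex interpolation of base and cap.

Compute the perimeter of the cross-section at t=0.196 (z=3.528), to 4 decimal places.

Cross-section at t=0.196: each vertex is (1-t)·p0[i] + t·p1[i].
  v1: (1-0.196)·(4.1,1.85) + 0.196·(2.73,3.12) = (3.8315,2.0989)
  v2: (1-0.196)·(2.76,3.71) + 0.196·(2.11,5.65) = (2.6326,4.0902)
  v3: (1-0.196)·(0.95,4.79) + 0.196·(-0.06,6.36) = (0.7520,5.0977)
  v4: (1-0.196)·(-3.67,3.02) + 0.196·(-4.22,4.03) = (-3.7778,3.2180)
  v5: (1-0.196)·(-4.2,-1.35) + 0.196·(-5.71,-0.08) = (-4.4960,-1.1011)
  v6: (1-0.196)·(-3.47,-2.26) + 0.196·(-5.57,-1.53) = (-3.8816,-2.1169)
  v7: (1-0.196)·(-0.51,-4) + 0.196·(-1.68,-3.6) = (-0.7393,-3.9216)
  v8: (1-0.196)·(2.83,-2.38) + 0.196·(1.58,-0.79) = (2.5850,-2.0684)
Perimeter = Σ |v_{i+1} − v_i|:
  edge 1→2: √(-1.1989² + 1.9913²) = 2.3244 (running 2.3244)
  edge 2→3: √(-1.8806² + 1.0075²) = 2.1334 (running 4.4578)
  edge 3→4: √(-4.5298² + -1.8798²) = 4.9044 (running 9.3622)
  edge 4→5: √(-0.7182² + -4.3190²) = 4.3783 (running 13.7405)
  edge 5→6: √(0.6144² + -1.0158²) = 1.1872 (running 14.9277)
  edge 6→7: √(3.1423² + -1.8047²) = 3.6236 (running 18.5513)
  edge 7→8: √(3.3243² + 1.8532²) = 3.8060 (running 22.3573)
  edge 8→1: √(1.2465² + 4.1673²) = 4.3497 (running 26.7070)
Perimeter = 26.7070

Perimeter at t=0.196: 26.7070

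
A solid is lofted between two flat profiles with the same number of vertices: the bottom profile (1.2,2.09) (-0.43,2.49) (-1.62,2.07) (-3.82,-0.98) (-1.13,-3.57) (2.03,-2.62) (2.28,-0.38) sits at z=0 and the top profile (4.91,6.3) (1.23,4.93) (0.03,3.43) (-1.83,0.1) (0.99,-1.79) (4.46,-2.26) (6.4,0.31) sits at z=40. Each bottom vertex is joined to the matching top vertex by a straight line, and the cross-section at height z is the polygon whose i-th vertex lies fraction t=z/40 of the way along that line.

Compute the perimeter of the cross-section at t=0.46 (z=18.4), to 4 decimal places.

Cross-section at t=0.46: each vertex is (1-t)·p0[i] + t·p1[i].
  v1: (1-0.46)·(1.2,2.09) + 0.46·(4.91,6.3) = (2.9066,4.0266)
  v2: (1-0.46)·(-0.43,2.49) + 0.46·(1.23,4.93) = (0.3336,3.6124)
  v3: (1-0.46)·(-1.62,2.07) + 0.46·(0.03,3.43) = (-0.8610,2.6956)
  v4: (1-0.46)·(-3.82,-0.98) + 0.46·(-1.83,0.1) = (-2.9046,-0.4832)
  v5: (1-0.46)·(-1.13,-3.57) + 0.46·(0.99,-1.79) = (-0.1548,-2.7512)
  v6: (1-0.46)·(2.03,-2.62) + 0.46·(4.46,-2.26) = (3.1478,-2.4544)
  v7: (1-0.46)·(2.28,-0.38) + 0.46·(6.4,0.31) = (4.1752,-0.0626)
Perimeter = Σ |v_{i+1} − v_i|:
  edge 1→2: √(-2.5730² + -0.4142²) = 2.6061 (running 2.6061)
  edge 2→3: √(-1.1946² + -0.9168²) = 1.5059 (running 4.1120)
  edge 3→4: √(-2.0436² + -3.1788²) = 3.7790 (running 7.8910)
  edge 4→5: √(2.7498² + -2.2680²) = 3.5644 (running 11.4554)
  edge 5→6: √(3.3026² + 0.2968²) = 3.3159 (running 14.7714)
  edge 6→7: √(1.0274² + 2.3918²) = 2.6031 (running 17.3745)
  edge 7→1: √(-1.2686² + 4.0892²) = 4.2815 (running 21.6559)
Perimeter = 21.6559

Perimeter at t=0.46: 21.6559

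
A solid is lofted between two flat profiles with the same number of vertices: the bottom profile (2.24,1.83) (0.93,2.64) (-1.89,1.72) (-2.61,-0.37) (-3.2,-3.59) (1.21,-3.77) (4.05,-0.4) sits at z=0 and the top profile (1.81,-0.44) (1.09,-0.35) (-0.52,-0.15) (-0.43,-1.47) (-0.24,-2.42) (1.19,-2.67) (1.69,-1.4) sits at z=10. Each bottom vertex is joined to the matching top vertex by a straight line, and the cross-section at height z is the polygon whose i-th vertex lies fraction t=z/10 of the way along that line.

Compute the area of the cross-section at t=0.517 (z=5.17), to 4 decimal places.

Area at t=0.517: 14.6388

Cross-section at t=0.517: each vertex is (1-t)·p0[i] + t·p1[i].
  v1: (1-0.517)·(2.24,1.83) + 0.517·(1.81,-0.44) = (2.0177,0.6564)
  v2: (1-0.517)·(0.93,2.64) + 0.517·(1.09,-0.35) = (1.0127,1.0942)
  v3: (1-0.517)·(-1.89,1.72) + 0.517·(-0.52,-0.15) = (-1.1817,0.7532)
  v4: (1-0.517)·(-2.61,-0.37) + 0.517·(-0.43,-1.47) = (-1.4829,-0.9387)
  v5: (1-0.517)·(-3.2,-3.59) + 0.517·(-0.24,-2.42) = (-1.6697,-2.9851)
  v6: (1-0.517)·(1.21,-3.77) + 0.517·(1.19,-2.67) = (1.1997,-3.2013)
  v7: (1-0.517)·(4.05,-0.4) + 0.517·(1.69,-1.4) = (2.8299,-0.9170)
Shoelace sum Σ(x_i·y_{i+1} − x_{i+1}·y_i):
  i=1: 2.0177·1.0942 − 1.0127·0.6564 = +1.5429 (running +1.5429)
  i=2: 1.0127·0.7532 − -1.1817·1.0942 = +2.0558 (running +3.5987)
  i=3: -1.1817·-0.9387 − -1.4829·0.7532 = +2.2262 (running +5.8250)
  i=4: -1.4829·-2.9851 − -1.6697·-0.9387 = +2.8594 (running +8.6844)
  i=5: -1.6697·-3.2013 − 1.1997·-2.9851 = +8.9263 (running +17.6106)
  i=6: 1.1997·-0.9170 − 2.8299·-3.2013 = +7.9592 (running +25.5698)
  i=7: 2.8299·0.6564 − 2.0177·-0.9170 = +3.7078 (running +29.2776)
Area = |Σ|/2 = |29.2776|/2 = 14.6388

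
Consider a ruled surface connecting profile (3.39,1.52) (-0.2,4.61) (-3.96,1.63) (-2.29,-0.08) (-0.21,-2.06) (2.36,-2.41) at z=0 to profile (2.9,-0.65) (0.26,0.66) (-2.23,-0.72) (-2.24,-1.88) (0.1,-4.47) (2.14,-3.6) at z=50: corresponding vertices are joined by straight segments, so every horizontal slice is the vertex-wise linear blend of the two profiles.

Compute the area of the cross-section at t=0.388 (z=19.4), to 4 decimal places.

Cross-section at t=0.388: each vertex is (1-t)·p0[i] + t·p1[i].
  v1: (1-0.388)·(3.39,1.52) + 0.388·(2.9,-0.65) = (3.1999,0.6780)
  v2: (1-0.388)·(-0.2,4.61) + 0.388·(0.26,0.66) = (-0.0215,3.0774)
  v3: (1-0.388)·(-3.96,1.63) + 0.388·(-2.23,-0.72) = (-3.2888,0.7182)
  v4: (1-0.388)·(-2.29,-0.08) + 0.388·(-2.24,-1.88) = (-2.2706,-0.7784)
  v5: (1-0.388)·(-0.21,-2.06) + 0.388·(0.1,-4.47) = (-0.0897,-2.9951)
  v6: (1-0.388)·(2.36,-2.41) + 0.388·(2.14,-3.6) = (2.2746,-2.8717)
Shoelace sum Σ(x_i·y_{i+1} − x_{i+1}·y_i):
  i=1: 3.1999·3.0774 − -0.0215·0.6780 = +9.8619 (running +9.8619)
  i=2: -0.0215·0.7182 − -3.2888·3.0774 = +10.1054 (running +19.9673)
  i=3: -3.2888·-0.7784 − -2.2706·0.7182 = +4.1907 (running +24.1580)
  i=4: -2.2706·-2.9951 − -0.0897·-0.7784 = +6.7308 (running +30.8888)
  i=5: -0.0897·-2.8717 − 2.2746·-2.9951 = +7.0704 (running +37.9592)
  i=6: 2.2746·0.6780 − 3.1999·-2.8717 = +10.7315 (running +48.6906)
Area = |Σ|/2 = |48.6906|/2 = 24.3453

Area at t=0.388: 24.3453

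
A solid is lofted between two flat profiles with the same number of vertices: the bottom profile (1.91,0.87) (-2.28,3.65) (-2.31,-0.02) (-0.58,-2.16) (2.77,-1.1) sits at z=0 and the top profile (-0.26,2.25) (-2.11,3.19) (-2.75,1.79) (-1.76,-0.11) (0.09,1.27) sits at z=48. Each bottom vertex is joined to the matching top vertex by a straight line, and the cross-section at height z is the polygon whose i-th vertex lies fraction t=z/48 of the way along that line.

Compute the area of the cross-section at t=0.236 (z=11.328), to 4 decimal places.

Area at t=0.236: 13.5097

Cross-section at t=0.236: each vertex is (1-t)·p0[i] + t·p1[i].
  v1: (1-0.236)·(1.91,0.87) + 0.236·(-0.26,2.25) = (1.3979,1.1957)
  v2: (1-0.236)·(-2.28,3.65) + 0.236·(-2.11,3.19) = (-2.2399,3.5414)
  v3: (1-0.236)·(-2.31,-0.02) + 0.236·(-2.75,1.79) = (-2.4138,0.4072)
  v4: (1-0.236)·(-0.58,-2.16) + 0.236·(-1.76,-0.11) = (-0.8585,-1.6762)
  v5: (1-0.236)·(2.77,-1.1) + 0.236·(0.09,1.27) = (2.1375,-0.5407)
Shoelace sum Σ(x_i·y_{i+1} − x_{i+1}·y_i):
  i=1: 1.3979·3.5414 − -2.2399·1.1957 = +7.6287 (running +7.6287)
  i=2: -2.2399·0.4072 − -2.4138·3.5414 = +7.6365 (running +15.2652)
  i=3: -2.4138·-1.6762 − -0.8585·0.4072 = +4.3956 (running +19.6608)
  i=4: -0.8585·-0.5407 − 2.1375·-1.6762 = +4.0471 (running +23.7079)
  i=5: 2.1375·1.1957 − 1.3979·-0.5407 = +3.3116 (running +27.0195)
Area = |Σ|/2 = |27.0195|/2 = 13.5097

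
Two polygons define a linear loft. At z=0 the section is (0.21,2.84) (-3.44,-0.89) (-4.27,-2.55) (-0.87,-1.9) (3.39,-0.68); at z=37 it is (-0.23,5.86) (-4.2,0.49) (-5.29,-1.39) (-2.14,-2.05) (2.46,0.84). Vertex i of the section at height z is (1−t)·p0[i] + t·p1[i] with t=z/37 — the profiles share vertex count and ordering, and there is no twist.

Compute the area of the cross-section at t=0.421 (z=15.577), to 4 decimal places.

Cross-section at t=0.421: each vertex is (1-t)·p0[i] + t·p1[i].
  v1: (1-0.421)·(0.21,2.84) + 0.421·(-0.23,5.86) = (0.0248,4.1114)
  v2: (1-0.421)·(-3.44,-0.89) + 0.421·(-4.2,0.49) = (-3.7600,-0.3090)
  v3: (1-0.421)·(-4.27,-2.55) + 0.421·(-5.29,-1.39) = (-4.6994,-2.0616)
  v4: (1-0.421)·(-0.87,-1.9) + 0.421·(-2.14,-2.05) = (-1.4047,-1.9631)
  v5: (1-0.421)·(3.39,-0.68) + 0.421·(2.46,0.84) = (2.9985,-0.0401)
Shoelace sum Σ(x_i·y_{i+1} − x_{i+1}·y_i):
  i=1: 0.0248·-0.3090 − -3.7600·4.1114 = +15.4511 (running +15.4511)
  i=2: -3.7600·-2.0616 − -4.6994·-0.3090 = +6.2995 (running +21.7506)
  i=3: -4.6994·-1.9631 − -1.4047·-2.0616 = +6.3297 (running +28.0803)
  i=4: -1.4047·-0.0401 − 2.9985·-1.9631 = +5.9427 (running +34.0231)
  i=5: 2.9985·4.1114 − 0.0248·-0.0401 = +12.3290 (running +46.3520)
Area = |Σ|/2 = |46.3520|/2 = 23.1760

Area at t=0.421: 23.1760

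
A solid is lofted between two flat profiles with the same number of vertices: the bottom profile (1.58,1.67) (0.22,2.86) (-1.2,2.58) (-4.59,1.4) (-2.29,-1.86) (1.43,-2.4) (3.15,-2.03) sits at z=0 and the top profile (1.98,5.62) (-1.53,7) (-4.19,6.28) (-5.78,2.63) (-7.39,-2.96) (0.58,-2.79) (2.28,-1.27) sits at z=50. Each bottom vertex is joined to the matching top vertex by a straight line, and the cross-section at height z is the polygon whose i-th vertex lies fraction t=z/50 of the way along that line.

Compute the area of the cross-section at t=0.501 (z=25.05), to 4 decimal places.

Cross-section at t=0.501: each vertex is (1-t)·p0[i] + t·p1[i].
  v1: (1-0.501)·(1.58,1.67) + 0.501·(1.98,5.62) = (1.7804,3.6490)
  v2: (1-0.501)·(0.22,2.86) + 0.501·(-1.53,7) = (-0.6568,4.9341)
  v3: (1-0.501)·(-1.2,2.58) + 0.501·(-4.19,6.28) = (-2.6980,4.4337)
  v4: (1-0.501)·(-4.59,1.4) + 0.501·(-5.78,2.63) = (-5.1862,2.0162)
  v5: (1-0.501)·(-2.29,-1.86) + 0.501·(-7.39,-2.96) = (-4.8451,-2.4111)
  v6: (1-0.501)·(1.43,-2.4) + 0.501·(0.58,-2.79) = (1.0041,-2.5954)
  v7: (1-0.501)·(3.15,-2.03) + 0.501·(2.28,-1.27) = (2.7141,-1.6492)
Shoelace sum Σ(x_i·y_{i+1} − x_{i+1}·y_i):
  i=1: 1.7804·4.9341 − -0.6568·3.6490 = +11.1812 (running +11.1812)
  i=2: -0.6568·4.4337 − -2.6980·4.9341 = +10.4004 (running +21.5816)
  i=3: -2.6980·2.0162 − -5.1862·4.4337 = +17.5542 (running +39.1359)
  i=4: -5.1862·-2.4111 − -4.8451·2.0162 = +22.2733 (running +61.4091)
  i=5: -4.8451·-2.5954 − 1.0041·-2.4111 = +14.9960 (running +76.4051)
  i=6: 1.0041·-1.6492 − 2.7141·-2.5954 = +5.3881 (running +81.7933)
  i=7: 2.7141·3.6490 − 1.7804·-1.6492 = +12.8400 (running +94.6333)
Area = |Σ|/2 = |94.6333|/2 = 47.3167

Area at t=0.501: 47.3167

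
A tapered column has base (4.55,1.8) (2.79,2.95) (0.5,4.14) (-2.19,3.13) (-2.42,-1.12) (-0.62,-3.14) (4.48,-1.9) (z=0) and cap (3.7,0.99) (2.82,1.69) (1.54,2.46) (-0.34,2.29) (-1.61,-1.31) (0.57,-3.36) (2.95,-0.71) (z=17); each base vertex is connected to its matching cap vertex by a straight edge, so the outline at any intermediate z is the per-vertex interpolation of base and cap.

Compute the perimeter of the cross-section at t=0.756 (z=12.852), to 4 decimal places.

Perimeter at t=0.756: 18.1283

Cross-section at t=0.756: each vertex is (1-t)·p0[i] + t·p1[i].
  v1: (1-0.756)·(4.55,1.8) + 0.756·(3.7,0.99) = (3.9074,1.1876)
  v2: (1-0.756)·(2.79,2.95) + 0.756·(2.82,1.69) = (2.8127,1.9974)
  v3: (1-0.756)·(0.5,4.14) + 0.756·(1.54,2.46) = (1.2862,2.8699)
  v4: (1-0.756)·(-2.19,3.13) + 0.756·(-0.34,2.29) = (-0.7914,2.4950)
  v5: (1-0.756)·(-2.42,-1.12) + 0.756·(-1.61,-1.31) = (-1.8076,-1.2636)
  v6: (1-0.756)·(-0.62,-3.14) + 0.756·(0.57,-3.36) = (0.2796,-3.3063)
  v7: (1-0.756)·(4.48,-1.9) + 0.756·(2.95,-0.71) = (3.3233,-1.0004)
Perimeter = Σ |v_{i+1} − v_i|:
  edge 1→2: √(-1.0947² + 0.8098²) = 1.3617 (running 1.3617)
  edge 2→3: √(-1.5264² + 0.8725²) = 1.7582 (running 3.1199)
  edge 3→4: √(-2.0776² + -0.3750²) = 2.1112 (running 5.2311)
  edge 4→5: √(-1.0162² + -3.7586²) = 3.8936 (running 9.1246)
  edge 5→6: √(2.0873² + -2.0427²) = 2.9205 (running 12.0451)
  edge 6→7: √(3.0437² + 2.3060²) = 3.8186 (running 15.8637)
  edge 7→1: √(0.5841² + 2.1880²) = 2.2646 (running 18.1283)
Perimeter = 18.1283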